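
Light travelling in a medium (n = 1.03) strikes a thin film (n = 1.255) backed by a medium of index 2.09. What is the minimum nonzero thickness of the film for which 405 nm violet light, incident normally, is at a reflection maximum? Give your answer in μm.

Ray reflecting at the top interface goes from n = 1.03 toward n = 1.255: a half-wave phase shift.
Ray reflecting at the bottom interface goes from n = 1.255 toward n = 2.09: a half-wave phase shift.
The two reflections carry the same phase change, so no net offset.
For maximum reflection here: 2 n t = m λ.
Minimum nonzero at m = 1: t = λ / (2 n) = 405 / (2 × 1.255) = 161 nm.

0.161 μm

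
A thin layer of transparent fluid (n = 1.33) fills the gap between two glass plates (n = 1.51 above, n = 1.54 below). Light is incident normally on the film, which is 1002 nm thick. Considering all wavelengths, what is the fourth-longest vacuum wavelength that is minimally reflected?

666 nm

Top surface (1.51 → 1.33): reflection off a lower-index medium gives no phase shift.
Ray reflecting at the bottom interface goes from n = 1.33 toward n = 1.54: a half-wave phase shift.
Exactly one π shift → a net half-wave offset.
With one net inversion, destructive interference in reflection requires 2 n t = m λ.
λ = 2 n t / m. The fourth-longest wavelength is m = 4: λ = 2 × 1.33 × 1002 / 4.00 = 666 nm.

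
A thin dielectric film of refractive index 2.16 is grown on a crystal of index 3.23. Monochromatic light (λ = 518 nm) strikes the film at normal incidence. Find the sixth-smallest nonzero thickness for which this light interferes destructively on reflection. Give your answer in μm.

0.659 μm

Ray reflecting at the top interface goes from n = 1.0 toward n = 2.16: a half-wave phase shift.
Ray reflecting at the bottom interface goes from n = 2.16 toward n = 3.23: a half-wave phase shift.
Net: no relative phase inversion (both shifts match).
With no net inversion, destructive interference in reflection requires 2 n t = (m + ½) λ.
The sixth-smallest nonzero thickness corresponds to m = 5: t = (m + ½) λ / (2 n) = 5.50 × 518 / (2 × 2.16) = 659 nm.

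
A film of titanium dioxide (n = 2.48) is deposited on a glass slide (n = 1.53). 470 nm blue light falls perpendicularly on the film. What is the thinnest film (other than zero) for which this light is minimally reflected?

At the upper boundary (n = 1.0 to n = 2.48) the reflected ray undergoes a half-wave phase shift.
At the lower boundary (n = 2.48 to n = 1.53) the reflected ray undergoes no phase shift.
Exactly one π shift → a net half-wave offset.
With one net inversion, destructive interference in reflection requires 2 n t = m λ.
Minimum nonzero at m = 1: t = λ / (2 n) = 470 / (2 × 2.48) = 94.8 nm.

94.8 nm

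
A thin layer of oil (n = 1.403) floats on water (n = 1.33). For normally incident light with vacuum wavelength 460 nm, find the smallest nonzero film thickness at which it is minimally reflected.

164 nm

Ray reflecting at the top interface goes from n = 1.0 toward n = 1.403: a half-wave phase shift.
Bottom surface (1.403 → 1.33): reflection off a lower-index medium gives no phase shift.
Exactly one π shift → a net half-wave offset.
With one net inversion, destructive interference in reflection requires 2 n t = m λ.
Minimum nonzero at m = 1: t = λ / (2 n) = 460 / (2 × 1.403) = 164 nm.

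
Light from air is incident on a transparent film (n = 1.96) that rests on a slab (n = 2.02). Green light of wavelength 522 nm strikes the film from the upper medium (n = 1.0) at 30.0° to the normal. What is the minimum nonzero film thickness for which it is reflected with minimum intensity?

Ray reflecting at the top interface goes from n = 1.0 toward n = 1.96: a half-wave phase shift.
Ray reflecting at the bottom interface goes from n = 1.96 toward n = 2.02: a half-wave phase shift.
The two reflections carry the same phase change, so no net offset.
So the condition for destructive reflection is 2 n t cos θ_r = (m + ½) λ.
Snell's law: 1.0 sin 30.0° = 1.96 sin θ_r → sin θ_r = 0.255, cos θ_r = 0.967.
Minimum at m = 0: t = λ / (4 n cos θ_r) = 522 / (4 × 1.96 × 0.967) = 68.9 nm.

68.9 nm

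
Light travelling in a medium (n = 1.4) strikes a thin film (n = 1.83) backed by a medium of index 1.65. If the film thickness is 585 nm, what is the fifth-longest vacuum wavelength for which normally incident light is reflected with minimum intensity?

428 nm

Ray reflecting at the top interface goes from n = 1.4 toward n = 1.83: a half-wave phase shift.
Ray reflecting at the bottom interface goes from n = 1.83 toward n = 1.65: no phase shift.
Net: one phase inversion between the two reflected rays.
With one net inversion, destructive interference in reflection requires 2 n t = m λ.
λ = 2 n t / m. The fifth-longest wavelength is m = 5: λ = 2 × 1.83 × 585 / 5.00 = 428 nm.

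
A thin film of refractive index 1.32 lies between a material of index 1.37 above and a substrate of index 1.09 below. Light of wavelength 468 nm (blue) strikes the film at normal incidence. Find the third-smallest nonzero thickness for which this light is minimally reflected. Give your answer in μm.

Ray reflecting at the top interface goes from n = 1.37 toward n = 1.32: no phase shift.
At the lower boundary (n = 1.32 to n = 1.09) the reflected ray undergoes no phase shift.
Zero or two π shifts → no net half-wave offset.
With no net inversion, destructive interference in reflection requires 2 n t = (m + ½) λ.
The third-smallest nonzero thickness corresponds to m = 2: t = (m + ½) λ / (2 n) = 2.50 × 468 / (2 × 1.32) = 443 nm.

0.443 μm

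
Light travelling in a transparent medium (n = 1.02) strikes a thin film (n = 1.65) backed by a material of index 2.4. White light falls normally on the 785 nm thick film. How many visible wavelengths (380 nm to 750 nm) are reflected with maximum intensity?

3

At the upper boundary (n = 1.02 to n = 1.65) the reflected ray undergoes a half-wave phase shift.
Ray reflecting at the bottom interface goes from n = 1.65 toward n = 2.4: a half-wave phase shift.
Zero or two π shifts → no net half-wave offset.
With no net inversion, constructive interference in reflection requires 2 n t = m λ.
λ = 2 n t / m = 2591 / m nm.
m=3: 864 nm (IR); m=4: 648 nm (visible); m=5: 518 nm (visible); m=6: 432 nm (visible); m=7: 370 nm (UV).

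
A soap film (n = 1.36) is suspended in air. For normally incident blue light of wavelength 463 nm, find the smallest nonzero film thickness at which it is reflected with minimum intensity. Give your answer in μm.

0.170 μm

Top surface (1.0 → 1.36): reflection off a higher-index medium gives a half-wave phase shift.
Bottom surface (1.36 → 1.0): reflection off a lower-index medium gives no phase shift.
Exactly one π shift → a net half-wave offset.
For dark reflection here: 2 n t = m λ.
Minimum nonzero at m = 1: t = λ / (2 n) = 463 / (2 × 1.36) = 170 nm.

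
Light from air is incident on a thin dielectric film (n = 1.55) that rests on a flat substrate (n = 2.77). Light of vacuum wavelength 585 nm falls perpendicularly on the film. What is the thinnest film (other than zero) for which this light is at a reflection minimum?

Ray reflecting at the top interface goes from n = 1.0 toward n = 1.55: a half-wave phase shift.
Bottom surface (1.55 → 2.77): reflection off a higher-index medium gives a half-wave phase shift.
The two reflections carry the same phase change, so no net offset.
With no net inversion, destructive interference in reflection requires 2 n t = (m + ½) λ.
Minimum at m = 0: t = λ / (4 n) = 585 / (4 × 1.55) = 94.4 nm.

94.4 nm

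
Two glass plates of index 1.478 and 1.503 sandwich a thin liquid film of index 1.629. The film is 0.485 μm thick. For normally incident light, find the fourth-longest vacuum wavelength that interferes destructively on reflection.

Top surface (1.478 → 1.629): reflection off a higher-index medium gives a half-wave phase shift.
Bottom surface (1.629 → 1.503): reflection off a lower-index medium gives no phase shift.
Exactly one π shift → a net half-wave offset.
With one net inversion, destructive interference in reflection requires 2 n t = m λ.
λ = 2 n t / m. The fourth-longest wavelength is m = 4: λ = 2 × 1.629 × 485 / 4.00 = 395 nm.

395 nm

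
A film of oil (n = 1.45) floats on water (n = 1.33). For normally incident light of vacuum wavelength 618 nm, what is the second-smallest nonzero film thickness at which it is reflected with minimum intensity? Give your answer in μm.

At the upper boundary (n = 1.0 to n = 1.45) the reflected ray undergoes a half-wave phase shift.
At the lower boundary (n = 1.45 to n = 1.33) the reflected ray undergoes no phase shift.
The two reflections differ by half a wavelength.
For minimum reflection here: 2 n t = m λ.
The second-smallest nonzero thickness corresponds to m = 2: t = m λ / (2 n) = 2.00 × 618 / (2 × 1.45) = 426 nm.

0.426 μm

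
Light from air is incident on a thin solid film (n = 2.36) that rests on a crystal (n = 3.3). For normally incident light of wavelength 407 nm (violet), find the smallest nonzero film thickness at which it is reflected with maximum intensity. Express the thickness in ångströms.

Top surface (1.0 → 2.36): reflection off a higher-index medium gives a half-wave phase shift.
At the lower boundary (n = 2.36 to n = 3.3) the reflected ray undergoes a half-wave phase shift.
Zero or two π shifts → no net half-wave offset.
So the condition for constructive reflection is 2 n t = m λ.
Minimum nonzero at m = 1: t = λ / (2 n) = 407 / (2 × 2.36) = 86.2 nm.

862 Å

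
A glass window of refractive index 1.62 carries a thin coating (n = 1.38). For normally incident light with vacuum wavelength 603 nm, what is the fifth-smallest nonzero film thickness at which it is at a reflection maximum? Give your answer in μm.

1.09 μm

Top surface (1.0 → 1.38): reflection off a higher-index medium gives a half-wave phase shift.
Ray reflecting at the bottom interface goes from n = 1.38 toward n = 1.62: a half-wave phase shift.
The two reflections carry the same phase change, so no net offset.
So the condition for constructive reflection is 2 n t = m λ.
The fifth-smallest nonzero thickness corresponds to m = 5: t = m λ / (2 n) = 5.00 × 603 / (2 × 1.38) = 1092 nm.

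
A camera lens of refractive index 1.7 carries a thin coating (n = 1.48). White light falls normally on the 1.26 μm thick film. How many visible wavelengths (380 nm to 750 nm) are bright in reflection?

5

Top surface (1.0 → 1.48): reflection off a higher-index medium gives a half-wave phase shift.
At the lower boundary (n = 1.48 to n = 1.7) the reflected ray undergoes a half-wave phase shift.
Zero or two π shifts → no net half-wave offset.
For bright reflection here: 2 n t = m λ.
λ = 2 n t / m = 3730 / m nm.
m=4: 932 nm (IR); m=5: 746 nm (visible); m=6: 622 nm (visible); m=7: 533 nm (visible); m=8: 466 nm (visible); m=9: 414 nm (visible); m=10: 373 nm (UV).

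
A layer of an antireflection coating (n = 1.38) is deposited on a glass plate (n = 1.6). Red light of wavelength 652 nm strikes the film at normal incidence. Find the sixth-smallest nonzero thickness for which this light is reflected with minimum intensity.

Top surface (1.0 → 1.38): reflection off a higher-index medium gives a half-wave phase shift.
Ray reflecting at the bottom interface goes from n = 1.38 toward n = 1.6: a half-wave phase shift.
Zero or two π shifts → no net half-wave offset.
With no net inversion, destructive interference in reflection requires 2 n t = (m + ½) λ.
The sixth-smallest nonzero thickness corresponds to m = 5: t = (m + ½) λ / (2 n) = 5.50 × 652 / (2 × 1.38) = 1299 nm.

1299 nm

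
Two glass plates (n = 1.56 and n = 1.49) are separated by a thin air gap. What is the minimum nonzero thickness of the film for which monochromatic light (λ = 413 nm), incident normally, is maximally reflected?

Top surface (1.56 → 1.0): reflection off a lower-index medium gives no phase shift.
At the lower boundary (n = 1.0 to n = 1.49) the reflected ray undergoes a half-wave phase shift.
Net: one phase inversion between the two reflected rays.
So the condition for constructive reflection is 2 n t = (m + ½) λ.
Minimum at m = 0: t = λ / (4 n) = 413 / (4 × 1.0) = 103 nm.

103 nm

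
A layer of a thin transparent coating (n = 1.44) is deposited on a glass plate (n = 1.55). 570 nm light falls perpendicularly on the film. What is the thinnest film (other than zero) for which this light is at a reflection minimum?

99.0 nm

At the upper boundary (n = 1.0 to n = 1.44) the reflected ray undergoes a half-wave phase shift.
Ray reflecting at the bottom interface goes from n = 1.44 toward n = 1.55: a half-wave phase shift.
Net: no relative phase inversion (both shifts match).
With no net inversion, destructive interference in reflection requires 2 n t = (m + ½) λ.
Minimum at m = 0: t = λ / (4 n) = 570 / (4 × 1.44) = 99.0 nm.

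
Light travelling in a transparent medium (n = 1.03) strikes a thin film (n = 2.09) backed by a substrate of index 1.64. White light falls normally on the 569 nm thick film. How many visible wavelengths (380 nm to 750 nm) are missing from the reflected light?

3

Top surface (1.03 → 2.09): reflection off a higher-index medium gives a half-wave phase shift.
Ray reflecting at the bottom interface goes from n = 2.09 toward n = 1.64: no phase shift.
Exactly one π shift → a net half-wave offset.
So the condition for destructive reflection is 2 n t = m λ.
λ = 2 n t / m = 2378 / m nm.
m=3: 793 nm (IR); m=4: 595 nm (visible); m=5: 476 nm (visible); m=6: 396 nm (visible); m=7: 340 nm (UV).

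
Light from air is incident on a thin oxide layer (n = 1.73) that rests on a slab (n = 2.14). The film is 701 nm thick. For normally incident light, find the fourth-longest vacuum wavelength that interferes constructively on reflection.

606 nm

At the upper boundary (n = 1.0 to n = 1.73) the reflected ray undergoes a half-wave phase shift.
At the lower boundary (n = 1.73 to n = 2.14) the reflected ray undergoes a half-wave phase shift.
Net: no relative phase inversion (both shifts match).
For bright reflection here: 2 n t = m λ.
λ = 2 n t / m. The fourth-longest wavelength is m = 4: λ = 2 × 1.73 × 701 / 4.00 = 606 nm.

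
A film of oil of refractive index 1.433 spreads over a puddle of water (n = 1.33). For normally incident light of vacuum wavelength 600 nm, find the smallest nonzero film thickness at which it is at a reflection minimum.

At the upper boundary (n = 1.0 to n = 1.433) the reflected ray undergoes a half-wave phase shift.
Bottom surface (1.433 → 1.33): reflection off a lower-index medium gives no phase shift.
Exactly one π shift → a net half-wave offset.
So the condition for destructive reflection is 2 n t = m λ.
Minimum nonzero at m = 1: t = λ / (2 n) = 600 / (2 × 1.433) = 209 nm.

209 nm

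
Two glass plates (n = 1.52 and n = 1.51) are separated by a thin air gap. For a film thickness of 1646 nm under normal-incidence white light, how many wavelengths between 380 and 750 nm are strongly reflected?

5

At the upper boundary (n = 1.52 to n = 1.0) the reflected ray undergoes no phase shift.
Ray reflecting at the bottom interface goes from n = 1.0 toward n = 1.51: a half-wave phase shift.
The two reflections differ by half a wavelength.
With one net inversion, constructive interference in reflection requires 2 n t = (m + ½) λ.
λ = 2 n t / (m + ½) = 3292 / (m + ½) nm.
m=3: 941 nm (IR); m=4: 732 nm (visible); m=5: 599 nm (visible); m=6: 506 nm (visible); m=7: 439 nm (visible); m=8: 387 nm (visible); m=9: 347 nm (UV).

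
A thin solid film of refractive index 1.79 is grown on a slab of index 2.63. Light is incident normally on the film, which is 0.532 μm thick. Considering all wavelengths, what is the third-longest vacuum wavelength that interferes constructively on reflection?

635 nm

At the upper boundary (n = 1.0 to n = 1.79) the reflected ray undergoes a half-wave phase shift.
At the lower boundary (n = 1.79 to n = 2.63) the reflected ray undergoes a half-wave phase shift.
The two reflections carry the same phase change, so no net offset.
For bright reflection here: 2 n t = m λ.
λ = 2 n t / m. The third-longest wavelength is m = 3: λ = 2 × 1.79 × 532 / 3.00 = 635 nm.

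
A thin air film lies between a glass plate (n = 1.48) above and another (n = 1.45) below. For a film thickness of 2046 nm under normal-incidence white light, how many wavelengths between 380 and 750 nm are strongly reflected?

Ray reflecting at the top interface goes from n = 1.48 toward n = 1.0: no phase shift.
Bottom surface (1.0 → 1.45): reflection off a higher-index medium gives a half-wave phase shift.
Net: one phase inversion between the two reflected rays.
So the condition for constructive reflection is 2 n t = (m + ½) λ.
λ = 2 n t / (m + ½) = 4092 / (m + ½) nm.
m=4: 909 nm (IR); m=5: 744 nm (visible); m=6: 630 nm (visible); m=7: 546 nm (visible); m=8: 481 nm (visible); m=9: 431 nm (visible); m=10: 390 nm (visible); m=11: 356 nm (UV).

6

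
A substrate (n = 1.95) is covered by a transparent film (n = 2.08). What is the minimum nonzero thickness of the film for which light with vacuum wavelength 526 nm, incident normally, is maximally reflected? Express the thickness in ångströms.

At the upper boundary (n = 1.0 to n = 2.08) the reflected ray undergoes a half-wave phase shift.
At the lower boundary (n = 2.08 to n = 1.95) the reflected ray undergoes no phase shift.
Exactly one π shift → a net half-wave offset.
For strong reflection here: 2 n t = (m + ½) λ.
Minimum at m = 0: t = λ / (4 n) = 526 / (4 × 2.08) = 63.2 nm.

632 Å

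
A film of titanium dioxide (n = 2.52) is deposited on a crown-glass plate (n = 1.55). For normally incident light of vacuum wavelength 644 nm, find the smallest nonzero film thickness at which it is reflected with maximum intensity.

63.9 nm

Ray reflecting at the top interface goes from n = 1.0 toward n = 2.52: a half-wave phase shift.
Bottom surface (2.52 → 1.55): reflection off a lower-index medium gives no phase shift.
Net: one phase inversion between the two reflected rays.
With one net inversion, constructive interference in reflection requires 2 n t = (m + ½) λ.
Minimum at m = 0: t = λ / (4 n) = 644 / (4 × 2.52) = 63.9 nm.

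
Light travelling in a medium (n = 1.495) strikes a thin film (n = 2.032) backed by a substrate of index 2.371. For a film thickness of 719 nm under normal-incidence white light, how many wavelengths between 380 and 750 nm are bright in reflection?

4

Top surface (1.495 → 2.032): reflection off a higher-index medium gives a half-wave phase shift.
At the lower boundary (n = 2.032 to n = 2.371) the reflected ray undergoes a half-wave phase shift.
The two reflections carry the same phase change, so no net offset.
With no net inversion, constructive interference in reflection requires 2 n t = m λ.
λ = 2 n t / m = 2922 / m nm.
m=3: 974 nm (IR); m=4: 731 nm (visible); m=5: 584 nm (visible); m=6: 487 nm (visible); m=7: 417 nm (visible); m=8: 365 nm (UV).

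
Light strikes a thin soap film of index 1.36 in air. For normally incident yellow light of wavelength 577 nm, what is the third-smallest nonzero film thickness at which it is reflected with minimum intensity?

Ray reflecting at the top interface goes from n = 1.0 toward n = 1.36: a half-wave phase shift.
Bottom surface (1.36 → 1.0): reflection off a lower-index medium gives no phase shift.
Exactly one π shift → a net half-wave offset.
With one net inversion, destructive interference in reflection requires 2 n t = m λ.
The third-smallest nonzero thickness corresponds to m = 3: t = m λ / (2 n) = 3.00 × 577 / (2 × 1.36) = 636 nm.

636 nm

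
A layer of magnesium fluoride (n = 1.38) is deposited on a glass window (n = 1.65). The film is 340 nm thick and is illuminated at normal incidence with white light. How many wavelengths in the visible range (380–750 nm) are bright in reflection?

Top surface (1.0 → 1.38): reflection off a higher-index medium gives a half-wave phase shift.
Ray reflecting at the bottom interface goes from n = 1.38 toward n = 1.65: a half-wave phase shift.
Net: no relative phase inversion (both shifts match).
With no net inversion, constructive interference in reflection requires 2 n t = m λ.
λ = 2 n t / m = 938 / m nm.
m=1: 938 nm (IR); m=2: 469 nm (visible); m=3: 313 nm (UV).

1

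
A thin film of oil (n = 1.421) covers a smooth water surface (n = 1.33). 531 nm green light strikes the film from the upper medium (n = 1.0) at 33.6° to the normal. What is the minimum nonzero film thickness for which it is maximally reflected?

Top surface (1.0 → 1.421): reflection off a higher-index medium gives a half-wave phase shift.
Bottom surface (1.421 → 1.33): reflection off a lower-index medium gives no phase shift.
Exactly one π shift → a net half-wave offset.
So the condition for constructive reflection is 2 n t cos θ_r = (m + ½) λ.
Snell's law: 1.0 sin 33.6° = 1.421 sin θ_r → sin θ_r = 0.389, cos θ_r = 0.921.
Minimum at m = 0: t = λ / (4 n cos θ_r) = 531 / (4 × 1.421 × 0.921) = 101 nm.

101 nm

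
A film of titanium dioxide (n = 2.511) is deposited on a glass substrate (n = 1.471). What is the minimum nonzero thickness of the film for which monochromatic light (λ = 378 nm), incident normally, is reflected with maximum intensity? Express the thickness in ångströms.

Ray reflecting at the top interface goes from n = 1.0 toward n = 2.511: a half-wave phase shift.
Ray reflecting at the bottom interface goes from n = 2.511 toward n = 1.471: no phase shift.
Net: one phase inversion between the two reflected rays.
For bright reflection here: 2 n t = (m + ½) λ.
Minimum at m = 0: t = λ / (4 n) = 378 / (4 × 2.511) = 37.6 nm.

376 Å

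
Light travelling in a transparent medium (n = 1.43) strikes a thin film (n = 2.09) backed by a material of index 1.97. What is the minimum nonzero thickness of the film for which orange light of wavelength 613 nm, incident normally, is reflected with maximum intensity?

At the upper boundary (n = 1.43 to n = 2.09) the reflected ray undergoes a half-wave phase shift.
Bottom surface (2.09 → 1.97): reflection off a lower-index medium gives no phase shift.
The two reflections differ by half a wavelength.
So the condition for constructive reflection is 2 n t = (m + ½) λ.
Minimum at m = 0: t = λ / (4 n) = 613 / (4 × 2.09) = 73.3 nm.

73.3 nm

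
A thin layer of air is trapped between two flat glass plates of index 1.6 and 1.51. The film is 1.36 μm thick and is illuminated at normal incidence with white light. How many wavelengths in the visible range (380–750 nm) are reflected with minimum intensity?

Ray reflecting at the top interface goes from n = 1.6 toward n = 1.0: no phase shift.
Bottom surface (1.0 → 1.51): reflection off a higher-index medium gives a half-wave phase shift.
Exactly one π shift → a net half-wave offset.
For dark reflection here: 2 n t = m λ.
λ = 2 n t / m = 2720 / m nm.
m=3: 907 nm (IR); m=4: 680 nm (visible); m=5: 544 nm (visible); m=6: 453 nm (visible); m=7: 389 nm (visible); m=8: 340 nm (UV).

4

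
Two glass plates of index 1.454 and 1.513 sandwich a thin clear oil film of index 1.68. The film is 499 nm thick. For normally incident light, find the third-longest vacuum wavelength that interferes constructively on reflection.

At the upper boundary (n = 1.454 to n = 1.68) the reflected ray undergoes a half-wave phase shift.
Bottom surface (1.68 → 1.513): reflection off a lower-index medium gives no phase shift.
Exactly one π shift → a net half-wave offset.
With one net inversion, constructive interference in reflection requires 2 n t = (m + ½) λ.
λ = 2 n t / (m + ½). The third-longest wavelength is m = 2: λ = 2 × 1.68 × 499 / 2.50 = 671 nm.

671 nm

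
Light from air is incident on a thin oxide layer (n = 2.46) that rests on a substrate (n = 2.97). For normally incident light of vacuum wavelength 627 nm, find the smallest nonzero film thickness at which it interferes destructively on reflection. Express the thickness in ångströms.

Ray reflecting at the top interface goes from n = 1.0 toward n = 2.46: a half-wave phase shift.
Ray reflecting at the bottom interface goes from n = 2.46 toward n = 2.97: a half-wave phase shift.
Zero or two π shifts → no net half-wave offset.
With no net inversion, destructive interference in reflection requires 2 n t = (m + ½) λ.
Minimum at m = 0: t = λ / (4 n) = 627 / (4 × 2.46) = 63.7 nm.

637 Å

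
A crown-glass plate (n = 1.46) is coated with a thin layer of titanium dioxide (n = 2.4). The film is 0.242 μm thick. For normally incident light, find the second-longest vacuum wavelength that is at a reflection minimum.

581 nm

Ray reflecting at the top interface goes from n = 1.0 toward n = 2.4: a half-wave phase shift.
Bottom surface (2.4 → 1.46): reflection off a lower-index medium gives no phase shift.
Net: one phase inversion between the two reflected rays.
With one net inversion, destructive interference in reflection requires 2 n t = m λ.
λ = 2 n t / m. The second-longest wavelength is m = 2: λ = 2 × 2.4 × 242 / 2.00 = 581 nm.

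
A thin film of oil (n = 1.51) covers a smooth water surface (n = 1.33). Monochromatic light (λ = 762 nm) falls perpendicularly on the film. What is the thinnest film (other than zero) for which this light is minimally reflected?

Top surface (1.0 → 1.51): reflection off a higher-index medium gives a half-wave phase shift.
At the lower boundary (n = 1.51 to n = 1.33) the reflected ray undergoes no phase shift.
The two reflections differ by half a wavelength.
For dark reflection here: 2 n t = m λ.
Minimum nonzero at m = 1: t = λ / (2 n) = 762 / (2 × 1.51) = 252 nm.

252 nm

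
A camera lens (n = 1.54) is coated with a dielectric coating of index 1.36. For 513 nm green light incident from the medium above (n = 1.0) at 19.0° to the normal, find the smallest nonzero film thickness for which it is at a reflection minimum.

97.1 nm

At the upper boundary (n = 1.0 to n = 1.36) the reflected ray undergoes a half-wave phase shift.
Bottom surface (1.36 → 1.54): reflection off a higher-index medium gives a half-wave phase shift.
Zero or two π shifts → no net half-wave offset.
So the condition for destructive reflection is 2 n t cos θ_r = (m + ½) λ.
Snell's law: 1.0 sin 19.0° = 1.36 sin θ_r → sin θ_r = 0.239, cos θ_r = 0.971.
Minimum at m = 0: t = λ / (4 n cos θ_r) = 513 / (4 × 1.36 × 0.971) = 97.1 nm.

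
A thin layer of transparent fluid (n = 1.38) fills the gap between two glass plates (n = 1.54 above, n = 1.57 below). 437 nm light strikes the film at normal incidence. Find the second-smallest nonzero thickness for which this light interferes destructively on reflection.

317 nm

At the upper boundary (n = 1.54 to n = 1.38) the reflected ray undergoes no phase shift.
At the lower boundary (n = 1.38 to n = 1.57) the reflected ray undergoes a half-wave phase shift.
Net: one phase inversion between the two reflected rays.
For dark reflection here: 2 n t = m λ.
The second-smallest nonzero thickness corresponds to m = 2: t = m λ / (2 n) = 2.00 × 437 / (2 × 1.38) = 317 nm.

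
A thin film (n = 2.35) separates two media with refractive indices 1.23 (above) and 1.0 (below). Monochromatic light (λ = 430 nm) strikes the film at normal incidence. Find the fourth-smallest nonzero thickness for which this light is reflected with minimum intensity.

Top surface (1.23 → 2.35): reflection off a higher-index medium gives a half-wave phase shift.
At the lower boundary (n = 2.35 to n = 1.0) the reflected ray undergoes no phase shift.
Exactly one π shift → a net half-wave offset.
With one net inversion, destructive interference in reflection requires 2 n t = m λ.
The fourth-smallest nonzero thickness corresponds to m = 4: t = m λ / (2 n) = 4.00 × 430 / (2 × 2.35) = 366 nm.

366 nm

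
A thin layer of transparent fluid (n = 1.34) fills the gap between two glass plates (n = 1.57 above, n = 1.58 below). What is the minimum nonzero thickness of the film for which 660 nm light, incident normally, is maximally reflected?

At the upper boundary (n = 1.57 to n = 1.34) the reflected ray undergoes no phase shift.
Bottom surface (1.34 → 1.58): reflection off a higher-index medium gives a half-wave phase shift.
Net: one phase inversion between the two reflected rays.
So the condition for constructive reflection is 2 n t = (m + ½) λ.
Minimum at m = 0: t = λ / (4 n) = 660 / (4 × 1.34) = 123 nm.

123 nm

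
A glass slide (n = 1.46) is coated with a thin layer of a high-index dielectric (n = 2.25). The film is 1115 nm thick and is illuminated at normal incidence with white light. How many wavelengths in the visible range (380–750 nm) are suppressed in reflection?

7

Top surface (1.0 → 2.25): reflection off a higher-index medium gives a half-wave phase shift.
Bottom surface (2.25 → 1.46): reflection off a lower-index medium gives no phase shift.
Net: one phase inversion between the two reflected rays.
For weak reflection here: 2 n t = m λ.
λ = 2 n t / m = 5018 / m nm.
m=6: 836 nm (IR); m=7: 717 nm (visible); m=8: 627 nm (visible); m=9: 558 nm (visible); m=10: 502 nm (visible); m=11: 456 nm (visible); m=12: 418 nm (visible); m=13: 386 nm (visible); m=14: 358 nm (UV).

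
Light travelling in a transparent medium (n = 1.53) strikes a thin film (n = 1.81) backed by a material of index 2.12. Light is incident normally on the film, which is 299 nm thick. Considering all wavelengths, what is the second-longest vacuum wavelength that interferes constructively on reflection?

Top surface (1.53 → 1.81): reflection off a higher-index medium gives a half-wave phase shift.
At the lower boundary (n = 1.81 to n = 2.12) the reflected ray undergoes a half-wave phase shift.
The two reflections carry the same phase change, so no net offset.
For maximum reflection here: 2 n t = m λ.
λ = 2 n t / m. The second-longest wavelength is m = 2: λ = 2 × 1.81 × 299 / 2.00 = 541 nm.

541 nm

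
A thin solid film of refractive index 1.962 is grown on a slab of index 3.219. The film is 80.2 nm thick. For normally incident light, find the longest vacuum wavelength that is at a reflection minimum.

At the upper boundary (n = 1.0 to n = 1.962) the reflected ray undergoes a half-wave phase shift.
At the lower boundary (n = 1.962 to n = 3.219) the reflected ray undergoes a half-wave phase shift.
Zero or two π shifts → no net half-wave offset.
So the condition for destructive reflection is 2 n t = (m + ½) λ.
λ = 2 n t / (m + ½). The longest wavelength is m = 0: λ = 2 × 1.962 × 80.2 / 0.500 = 629 nm.

629 nm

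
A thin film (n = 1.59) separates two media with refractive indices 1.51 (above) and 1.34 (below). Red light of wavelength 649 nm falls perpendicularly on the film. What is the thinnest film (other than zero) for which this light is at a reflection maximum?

102 nm

Ray reflecting at the top interface goes from n = 1.51 toward n = 1.59: a half-wave phase shift.
Ray reflecting at the bottom interface goes from n = 1.59 toward n = 1.34: no phase shift.
Exactly one π shift → a net half-wave offset.
With one net inversion, constructive interference in reflection requires 2 n t = (m + ½) λ.
Minimum at m = 0: t = λ / (4 n) = 649 / (4 × 1.59) = 102 nm.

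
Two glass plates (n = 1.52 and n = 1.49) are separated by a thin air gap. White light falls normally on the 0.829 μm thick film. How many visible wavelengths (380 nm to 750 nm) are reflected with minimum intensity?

At the upper boundary (n = 1.52 to n = 1.0) the reflected ray undergoes no phase shift.
Bottom surface (1.0 → 1.49): reflection off a higher-index medium gives a half-wave phase shift.
Net: one phase inversion between the two reflected rays.
So the condition for destructive reflection is 2 n t = m λ.
λ = 2 n t / m = 1658 / m nm.
m=2: 829 nm (IR); m=3: 553 nm (visible); m=4: 415 nm (visible); m=5: 332 nm (UV).

2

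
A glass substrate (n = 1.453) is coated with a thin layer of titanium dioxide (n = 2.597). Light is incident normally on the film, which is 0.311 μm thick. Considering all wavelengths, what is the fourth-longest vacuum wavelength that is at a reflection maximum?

Ray reflecting at the top interface goes from n = 1.0 toward n = 2.597: a half-wave phase shift.
Bottom surface (2.597 → 1.453): reflection off a lower-index medium gives no phase shift.
The two reflections differ by half a wavelength.
So the condition for constructive reflection is 2 n t = (m + ½) λ.
λ = 2 n t / (m + ½). The fourth-longest wavelength is m = 3: λ = 2 × 2.597 × 311 / 3.50 = 462 nm.

462 nm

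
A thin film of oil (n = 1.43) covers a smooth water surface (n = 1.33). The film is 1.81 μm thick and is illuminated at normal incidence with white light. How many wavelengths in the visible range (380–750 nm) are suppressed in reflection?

7

Top surface (1.0 → 1.43): reflection off a higher-index medium gives a half-wave phase shift.
Bottom surface (1.43 → 1.33): reflection off a lower-index medium gives no phase shift.
Net: one phase inversion between the two reflected rays.
For weak reflection here: 2 n t = m λ.
λ = 2 n t / m = 5177 / m nm.
m=6: 863 nm (IR); m=7: 740 nm (visible); m=8: 647 nm (visible); m=9: 575 nm (visible); m=10: 518 nm (visible); m=11: 471 nm (visible); m=12: 431 nm (visible); m=13: 398 nm (visible); m=14: 370 nm (UV).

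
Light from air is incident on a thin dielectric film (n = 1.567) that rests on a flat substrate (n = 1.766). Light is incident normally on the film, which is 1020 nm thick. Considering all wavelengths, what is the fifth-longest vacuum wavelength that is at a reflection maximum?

Ray reflecting at the top interface goes from n = 1.0 toward n = 1.567: a half-wave phase shift.
Ray reflecting at the bottom interface goes from n = 1.567 toward n = 1.766: a half-wave phase shift.
Zero or two π shifts → no net half-wave offset.
With no net inversion, constructive interference in reflection requires 2 n t = m λ.
λ = 2 n t / m. The fifth-longest wavelength is m = 5: λ = 2 × 1.567 × 1020 / 5.00 = 639 nm.

639 nm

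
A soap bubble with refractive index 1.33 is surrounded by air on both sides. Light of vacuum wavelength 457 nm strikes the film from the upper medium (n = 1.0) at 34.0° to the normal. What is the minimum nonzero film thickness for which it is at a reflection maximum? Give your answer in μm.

Ray reflecting at the top interface goes from n = 1.0 toward n = 1.33: a half-wave phase shift.
At the lower boundary (n = 1.33 to n = 1.0) the reflected ray undergoes no phase shift.
The two reflections differ by half a wavelength.
For strong reflection here: 2 n t cos θ_r = (m + ½) λ.
Snell's law: 1.0 sin 34.0° = 1.33 sin θ_r → sin θ_r = 0.420, cos θ_r = 0.907.
Minimum at m = 0: t = λ / (4 n cos θ_r) = 457 / (4 × 1.33 × 0.907) = 94.7 nm.

0.0947 μm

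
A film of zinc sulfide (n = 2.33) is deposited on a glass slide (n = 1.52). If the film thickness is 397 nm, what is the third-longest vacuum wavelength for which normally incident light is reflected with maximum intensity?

740 nm

Top surface (1.0 → 2.33): reflection off a higher-index medium gives a half-wave phase shift.
Bottom surface (2.33 → 1.52): reflection off a lower-index medium gives no phase shift.
Net: one phase inversion between the two reflected rays.
For bright reflection here: 2 n t = (m + ½) λ.
λ = 2 n t / (m + ½). The third-longest wavelength is m = 2: λ = 2 × 2.33 × 397 / 2.50 = 740 nm.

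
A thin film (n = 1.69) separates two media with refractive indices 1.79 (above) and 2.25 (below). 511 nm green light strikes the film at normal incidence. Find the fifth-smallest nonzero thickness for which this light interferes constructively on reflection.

680 nm

At the upper boundary (n = 1.79 to n = 1.69) the reflected ray undergoes no phase shift.
Bottom surface (1.69 → 2.25): reflection off a higher-index medium gives a half-wave phase shift.
The two reflections differ by half a wavelength.
With one net inversion, constructive interference in reflection requires 2 n t = (m + ½) λ.
The fifth-smallest nonzero thickness corresponds to m = 4: t = (m + ½) λ / (2 n) = 4.50 × 511 / (2 × 1.69) = 680 nm.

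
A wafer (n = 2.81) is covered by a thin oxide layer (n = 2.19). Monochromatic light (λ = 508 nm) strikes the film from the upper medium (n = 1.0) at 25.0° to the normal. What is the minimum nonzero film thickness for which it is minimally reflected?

Ray reflecting at the top interface goes from n = 1.0 toward n = 2.19: a half-wave phase shift.
Bottom surface (2.19 → 2.81): reflection off a higher-index medium gives a half-wave phase shift.
The two reflections carry the same phase change, so no net offset.
For minimum reflection here: 2 n t cos θ_r = (m + ½) λ.
Snell's law: 1.0 sin 25.0° = 2.19 sin θ_r → sin θ_r = 0.193, cos θ_r = 0.981.
Minimum at m = 0: t = λ / (4 n cos θ_r) = 508 / (4 × 2.19 × 0.981) = 59.1 nm.

59.1 nm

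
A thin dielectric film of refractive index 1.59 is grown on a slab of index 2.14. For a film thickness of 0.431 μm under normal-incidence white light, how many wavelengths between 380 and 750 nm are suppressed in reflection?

2

Ray reflecting at the top interface goes from n = 1.0 toward n = 1.59: a half-wave phase shift.
At the lower boundary (n = 1.59 to n = 2.14) the reflected ray undergoes a half-wave phase shift.
Zero or two π shifts → no net half-wave offset.
For dark reflection here: 2 n t = (m + ½) λ.
λ = 2 n t / (m + ½) = 1371 / (m + ½) nm.
m=1: 914 nm (IR); m=2: 548 nm (visible); m=3: 392 nm (visible); m=4: 305 nm (UV).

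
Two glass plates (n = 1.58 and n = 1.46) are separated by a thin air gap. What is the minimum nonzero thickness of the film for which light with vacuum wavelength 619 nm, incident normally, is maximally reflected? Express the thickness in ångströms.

1548 Å

Top surface (1.58 → 1.0): reflection off a lower-index medium gives no phase shift.
At the lower boundary (n = 1.0 to n = 1.46) the reflected ray undergoes a half-wave phase shift.
Net: one phase inversion between the two reflected rays.
So the condition for constructive reflection is 2 n t = (m + ½) λ.
Minimum at m = 0: t = λ / (4 n) = 619 / (4 × 1.0) = 155 nm.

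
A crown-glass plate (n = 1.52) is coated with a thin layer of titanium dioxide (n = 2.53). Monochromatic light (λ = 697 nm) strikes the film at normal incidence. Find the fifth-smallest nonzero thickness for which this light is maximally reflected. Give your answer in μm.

At the upper boundary (n = 1.0 to n = 2.53) the reflected ray undergoes a half-wave phase shift.
Ray reflecting at the bottom interface goes from n = 2.53 toward n = 1.52: no phase shift.
The two reflections differ by half a wavelength.
So the condition for constructive reflection is 2 n t = (m + ½) λ.
The fifth-smallest nonzero thickness corresponds to m = 4: t = (m + ½) λ / (2 n) = 4.50 × 697 / (2 × 2.53) = 620 nm.

0.620 μm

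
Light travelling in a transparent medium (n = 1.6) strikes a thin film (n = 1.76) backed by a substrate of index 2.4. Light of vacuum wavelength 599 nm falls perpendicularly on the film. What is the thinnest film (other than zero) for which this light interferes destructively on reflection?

At the upper boundary (n = 1.6 to n = 1.76) the reflected ray undergoes a half-wave phase shift.
At the lower boundary (n = 1.76 to n = 2.4) the reflected ray undergoes a half-wave phase shift.
Net: no relative phase inversion (both shifts match).
So the condition for destructive reflection is 2 n t = (m + ½) λ.
Minimum at m = 0: t = λ / (4 n) = 599 / (4 × 1.76) = 85.1 nm.

85.1 nm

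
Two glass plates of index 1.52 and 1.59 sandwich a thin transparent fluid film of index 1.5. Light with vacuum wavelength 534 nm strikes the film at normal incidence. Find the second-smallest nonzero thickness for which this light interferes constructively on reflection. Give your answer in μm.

Top surface (1.52 → 1.5): reflection off a lower-index medium gives no phase shift.
Bottom surface (1.5 → 1.59): reflection off a higher-index medium gives a half-wave phase shift.
The two reflections differ by half a wavelength.
With one net inversion, constructive interference in reflection requires 2 n t = (m + ½) λ.
The second-smallest nonzero thickness corresponds to m = 1: t = (m + ½) λ / (2 n) = 1.50 × 534 / (2 × 1.5) = 267 nm.

0.267 μm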